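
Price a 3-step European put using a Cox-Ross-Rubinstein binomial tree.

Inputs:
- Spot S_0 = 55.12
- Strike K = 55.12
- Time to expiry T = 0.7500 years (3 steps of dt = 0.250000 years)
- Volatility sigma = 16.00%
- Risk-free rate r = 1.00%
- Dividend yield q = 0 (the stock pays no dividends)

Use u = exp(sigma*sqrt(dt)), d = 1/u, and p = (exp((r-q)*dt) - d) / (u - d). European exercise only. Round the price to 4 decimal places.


dt = T/N = 0.250000
u = exp(sigma*sqrt(dt)) = 1.083287; d = 1/u = 0.923116
p = (exp((r-q)*dt) - d) / (u - d) = 0.495639
Discount per step: exp(-r*dt) = 0.997503
Stock lattice S(k, i) with i counting down-moves:
  k=0: S(0,0) = 55.1200
  k=1: S(1,0) = 59.7108; S(1,1) = 50.8822
  k=2: S(2,0) = 64.6839; S(2,1) = 55.1200; S(2,2) = 46.9702
  k=3: S(3,0) = 70.0713; S(3,1) = 59.7108; S(3,2) = 50.8822; S(3,3) = 43.3589
Terminal payoffs V(N, i) = max(K - S_T, 0):
  V(3,0) = 0.000000; V(3,1) = 0.000000; V(3,2) = 4.237827; V(3,3) = 11.761072
Backward induction: V(k, i) = exp(-r*dt) * [p * V(k+1, i) + (1-p) * V(k+1, i+1)].
  V(2,0) = exp(-r*dt) * [p*0.000000 + (1-p)*0.000000] = 0.000000
  V(2,1) = exp(-r*dt) * [p*0.000000 + (1-p)*4.237827] = 2.132060
  V(2,2) = exp(-r*dt) * [p*4.237827 + (1-p)*11.761072] = 8.012206
  V(1,0) = exp(-r*dt) * [p*0.000000 + (1-p)*2.132060] = 1.072644
  V(1,1) = exp(-r*dt) * [p*2.132060 + (1-p)*8.012206] = 5.085051
  V(0,0) = exp(-r*dt) * [p*1.072644 + (1-p)*5.085051] = 3.088616

Answer: Price = V(0,0) = 3.0886


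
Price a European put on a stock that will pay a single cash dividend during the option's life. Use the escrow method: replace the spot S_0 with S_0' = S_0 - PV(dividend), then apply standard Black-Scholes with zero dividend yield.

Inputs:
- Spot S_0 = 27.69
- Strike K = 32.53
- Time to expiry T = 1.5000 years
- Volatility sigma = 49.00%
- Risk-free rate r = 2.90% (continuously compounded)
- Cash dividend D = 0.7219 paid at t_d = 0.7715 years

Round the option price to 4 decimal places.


PV(D) = D * exp(-r * t_d) = 0.7219 * 0.97787493 = 0.70592791
S_0' = S_0 - PV(D) = 27.6900 - 0.70592791 = 26.98407209
d1 = (ln(S_0'/K) + (r + sigma^2/2)*T) / (sigma*sqrt(T)) = 0.06108566
d2 = d1 - sigma*sqrt(T) = -0.53903933
exp(-rT) = 0.95743255
N(-d1) = 0.47564550; N(-d2) = 0.70507014
P = K * exp(-rT) * N(-d2) - S_0' * N(-d1) = 32.5300 * 0.95743255 * 0.70507014 - 26.98407209 * 0.47564550 = 9.1248

Answer: Price = 9.1248


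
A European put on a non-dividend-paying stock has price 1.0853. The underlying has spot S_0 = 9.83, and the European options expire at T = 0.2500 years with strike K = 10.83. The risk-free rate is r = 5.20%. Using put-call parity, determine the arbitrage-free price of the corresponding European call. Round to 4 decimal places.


Put-call parity: C - P = S_0 * exp(-qT) - K * exp(-rT).
S_0 * exp(-qT) = 9.8300 * 1.00000000 = 9.83000000
K * exp(-rT) = 10.8300 * 0.98708414 = 10.69012118
C = P + S*exp(-qT) - K*exp(-rT)
C = 1.0853 + 9.83000000 - 10.69012118 = 0.2252

Answer: Call price = 0.2252


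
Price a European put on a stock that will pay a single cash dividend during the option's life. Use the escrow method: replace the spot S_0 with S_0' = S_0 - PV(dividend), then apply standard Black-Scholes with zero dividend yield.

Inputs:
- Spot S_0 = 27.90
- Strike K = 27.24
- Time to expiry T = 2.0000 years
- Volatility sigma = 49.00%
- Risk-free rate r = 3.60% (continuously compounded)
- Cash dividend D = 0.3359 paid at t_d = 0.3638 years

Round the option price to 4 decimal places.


Answer: Price = 6.1107

Derivation:
PV(D) = D * exp(-r * t_d) = 0.3359 * 0.98698859 = 0.33152947
S_0' = S_0 - PV(D) = 27.9000 - 0.33152947 = 27.56847053
d1 = (ln(S_0'/K) + (r + sigma^2/2)*T) / (sigma*sqrt(T)) = 0.46768081
d2 = d1 - sigma*sqrt(T) = -0.22528384
exp(-rT) = 0.93053090
N(-d1) = 0.32000643; N(-d2) = 0.58912076
P = K * exp(-rT) * N(-d2) - S_0' * N(-d1) = 27.2400 * 0.93053090 * 0.58912076 - 27.56847053 * 0.32000643 = 6.1107


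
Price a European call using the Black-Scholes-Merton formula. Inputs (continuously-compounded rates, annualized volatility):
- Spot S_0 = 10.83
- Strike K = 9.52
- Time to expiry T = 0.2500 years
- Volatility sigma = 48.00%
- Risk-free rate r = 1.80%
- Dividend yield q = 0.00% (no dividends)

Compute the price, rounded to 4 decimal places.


d1 = (ln(S/K) + (r - q + 0.5*sigma^2) * T) / (sigma * sqrt(T)) = 0.67593838
d2 = d1 - sigma * sqrt(T) = 0.43593838
exp(-rT) = 0.99551011; exp(-qT) = 1.00000000
C = S_0 * exp(-qT) * N(d1) - K * exp(-rT) * N(d2)
N(d1) = 0.75046012; N(d2) = 0.66855928
C = 10.8300 * 1.00000000 * 0.75046012 - 9.5200 * 0.99551011 * 0.66855928 = 1.7914

Answer: Price = 1.7914


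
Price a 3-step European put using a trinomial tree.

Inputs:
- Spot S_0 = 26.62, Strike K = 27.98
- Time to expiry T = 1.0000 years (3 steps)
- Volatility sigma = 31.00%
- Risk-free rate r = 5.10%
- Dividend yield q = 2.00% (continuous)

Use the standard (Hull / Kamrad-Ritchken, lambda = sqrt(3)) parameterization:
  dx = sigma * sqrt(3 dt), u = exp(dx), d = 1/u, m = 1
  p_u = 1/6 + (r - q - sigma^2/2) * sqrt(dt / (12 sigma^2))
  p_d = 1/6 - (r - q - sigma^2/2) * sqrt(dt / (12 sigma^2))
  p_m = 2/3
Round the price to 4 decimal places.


dt = T/N = 0.333333; dx = sigma*sqrt(3*dt) = 0.310000
u = exp(dx) = 1.363425; d = 1/u = 0.733447
p_u = 0.157500, p_m = 0.666667, p_d = 0.175833
Discount per step: exp(-r*dt) = 0.983144
Stock lattice S(k, j) with j the centered position index:
  k=0: S(0,+0) = 26.6200
  k=1: S(1,-1) = 19.5244; S(1,+0) = 26.6200; S(1,+1) = 36.2944
  k=2: S(2,-2) = 14.3201; S(2,-1) = 19.5244; S(2,+0) = 26.6200; S(2,+1) = 36.2944; S(2,+2) = 49.4847
  k=3: S(3,-3) = 10.5030; S(3,-2) = 14.3201; S(3,-1) = 19.5244; S(3,+0) = 26.6200; S(3,+1) = 36.2944; S(3,+2) = 49.4847; S(3,+3) = 67.4686
Terminal payoffs V(N, j) = max(K - S_T, 0):
  V(3,-3) = 17.476980; V(3,-2) = 13.659919; V(3,-1) = 8.455642; V(3,+0) = 1.360000; V(3,+1) = 0.000000; V(3,+2) = 0.000000; V(3,+3) = 0.000000
Backward induction: V(k, j) = exp(-r*dt) * [p_u * V(k+1, j+1) + p_m * V(k+1, j) + p_d * V(k+1, j-1)]
  V(2,-2) = exp(-r*dt) * [p_u*8.455642 + p_m*13.659919 + p_d*17.476980] = 13.283659
  V(2,-1) = exp(-r*dt) * [p_u*1.360000 + p_m*8.455642 + p_d*13.659919] = 8.114046
  V(2,+0) = exp(-r*dt) * [p_u*0.000000 + p_m*1.360000 + p_d*8.455642] = 2.353106
  V(2,+1) = exp(-r*dt) * [p_u*0.000000 + p_m*0.000000 + p_d*1.360000] = 0.235102
  V(2,+2) = exp(-r*dt) * [p_u*0.000000 + p_m*0.000000 + p_d*0.000000] = 0.000000
  V(1,-1) = exp(-r*dt) * [p_u*2.353106 + p_m*8.114046 + p_d*13.283659] = 7.978888
  V(1,+0) = exp(-r*dt) * [p_u*0.235102 + p_m*2.353106 + p_d*8.114046] = 2.981369
  V(1,+1) = exp(-r*dt) * [p_u*0.000000 + p_m*0.235102 + p_d*2.353106] = 0.560873
  V(0,+0) = exp(-r*dt) * [p_u*0.560873 + p_m*2.981369 + p_d*7.978888] = 3.420230

Answer: Price = V(0,0) = 3.4202


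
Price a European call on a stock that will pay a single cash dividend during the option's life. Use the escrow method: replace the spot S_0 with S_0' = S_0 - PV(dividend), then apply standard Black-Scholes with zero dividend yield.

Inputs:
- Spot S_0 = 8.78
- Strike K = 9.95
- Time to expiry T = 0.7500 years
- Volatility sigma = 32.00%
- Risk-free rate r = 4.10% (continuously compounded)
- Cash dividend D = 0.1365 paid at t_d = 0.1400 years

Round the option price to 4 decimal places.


Answer: Price = 0.5835

Derivation:
PV(D) = D * exp(-r * t_d) = 0.1365 * 0.99427644 = 0.13571873
S_0' = S_0 - PV(D) = 8.7800 - 0.13571873 = 8.64428127
d1 = (ln(S_0'/K) + (r + sigma^2/2)*T) / (sigma*sqrt(T)) = -0.25809208
d2 = d1 - sigma*sqrt(T) = -0.53522021
exp(-rT) = 0.96971797
N(d1) = 0.39816792; N(d2) = 0.29624880
C = S_0' * N(d1) - K * exp(-rT) * N(d2) = 8.64428127 * 0.39816792 - 9.9500 * 0.96971797 * 0.29624880 = 0.5835


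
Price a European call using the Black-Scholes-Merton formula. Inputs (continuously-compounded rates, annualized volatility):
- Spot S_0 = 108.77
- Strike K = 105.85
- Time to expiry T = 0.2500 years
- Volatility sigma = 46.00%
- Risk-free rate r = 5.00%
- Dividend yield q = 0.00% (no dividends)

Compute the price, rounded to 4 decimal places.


Answer: Price = 12.0265

Derivation:
d1 = (ln(S/K) + (r - q + 0.5*sigma^2) * T) / (sigma * sqrt(T)) = 0.28766332
d2 = d1 - sigma * sqrt(T) = 0.05766332
exp(-rT) = 0.98757780; exp(-qT) = 1.00000000
C = S_0 * exp(-qT) * N(d1) - K * exp(-rT) * N(d2)
N(d1) = 0.61319776; N(d2) = 0.52299159
C = 108.7700 * 1.00000000 * 0.61319776 - 105.8500 * 0.98757780 * 0.52299159 = 12.0265


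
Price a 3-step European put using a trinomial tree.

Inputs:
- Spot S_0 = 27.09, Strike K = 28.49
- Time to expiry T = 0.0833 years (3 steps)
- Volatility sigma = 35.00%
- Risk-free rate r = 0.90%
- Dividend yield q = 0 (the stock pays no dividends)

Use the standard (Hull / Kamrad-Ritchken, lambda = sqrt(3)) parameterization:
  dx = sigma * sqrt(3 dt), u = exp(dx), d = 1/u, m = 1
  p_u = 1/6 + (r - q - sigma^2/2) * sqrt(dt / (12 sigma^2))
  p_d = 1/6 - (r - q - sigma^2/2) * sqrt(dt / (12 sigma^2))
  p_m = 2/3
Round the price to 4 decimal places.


dt = T/N = 0.027767; dx = sigma*sqrt(3*dt) = 0.101016
u = exp(dx) = 1.106294; d = 1/u = 0.903918
p_u = 0.159486, p_m = 0.666667, p_d = 0.173848
Discount per step: exp(-r*dt) = 0.999750
Stock lattice S(k, j) with j the centered position index:
  k=0: S(0,+0) = 27.0900
  k=1: S(1,-1) = 24.4872; S(1,+0) = 27.0900; S(1,+1) = 29.9695
  k=2: S(2,-2) = 22.1344; S(2,-1) = 24.4872; S(2,+0) = 27.0900; S(2,+1) = 29.9695; S(2,+2) = 33.1551
  k=3: S(3,-3) = 20.0077; S(3,-2) = 22.1344; S(3,-1) = 24.4872; S(3,+0) = 27.0900; S(3,+1) = 29.9695; S(3,+2) = 33.1551; S(3,+3) = 36.6793
Terminal payoffs V(N, j) = max(K - S_T, 0):
  V(3,-3) = 8.482316; V(3,-2) = 6.355611; V(3,-1) = 4.002848; V(3,+0) = 1.400000; V(3,+1) = 0.000000; V(3,+2) = 0.000000; V(3,+3) = 0.000000
Backward induction: V(k, j) = exp(-r*dt) * [p_u * V(k+1, j+1) + p_m * V(k+1, j) + p_d * V(k+1, j-1)]
  V(2,-2) = exp(-r*dt) * [p_u*4.002848 + p_m*6.355611 + p_d*8.482316] = 6.348515
  V(2,-1) = exp(-r*dt) * [p_u*1.400000 + p_m*4.002848 + p_d*6.355611] = 3.995755
  V(2,+0) = exp(-r*dt) * [p_u*0.000000 + p_m*1.400000 + p_d*4.002848] = 1.628812
  V(2,+1) = exp(-r*dt) * [p_u*0.000000 + p_m*0.000000 + p_d*1.400000] = 0.243326
  V(2,+2) = exp(-r*dt) * [p_u*0.000000 + p_m*0.000000 + p_d*0.000000] = 0.000000
  V(1,-1) = exp(-r*dt) * [p_u*1.628812 + p_m*3.995755 + p_d*6.348515] = 4.026278
  V(1,+0) = exp(-r*dt) * [p_u*0.243326 + p_m*1.628812 + p_d*3.995755] = 1.818880
  V(1,+1) = exp(-r*dt) * [p_u*0.000000 + p_m*0.243326 + p_d*1.628812] = 0.445271
  V(0,+0) = exp(-r*dt) * [p_u*0.445271 + p_m*1.818880 + p_d*4.026278] = 1.983065

Answer: Price = V(0,0) = 1.9831


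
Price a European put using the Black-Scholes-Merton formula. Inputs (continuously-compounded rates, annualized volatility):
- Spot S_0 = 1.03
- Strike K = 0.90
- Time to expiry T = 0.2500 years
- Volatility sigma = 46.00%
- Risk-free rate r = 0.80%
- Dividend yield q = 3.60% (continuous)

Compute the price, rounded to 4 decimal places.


Answer: Price = 0.0397

Derivation:
d1 = (ln(S/K) + (r - q + 0.5*sigma^2) * T) / (sigma * sqrt(T)) = 0.67117095
d2 = d1 - sigma * sqrt(T) = 0.44117095
exp(-rT) = 0.99800200; exp(-qT) = 0.99104038
P = K * exp(-rT) * N(-d2) - S_0 * exp(-qT) * N(-d1)
N(-d1) = 0.25105582; N(-d2) = 0.32954462
P = 0.9000 * 0.99800200 * 0.32954462 - 1.0300 * 0.99104038 * 0.25105582 = 0.0397


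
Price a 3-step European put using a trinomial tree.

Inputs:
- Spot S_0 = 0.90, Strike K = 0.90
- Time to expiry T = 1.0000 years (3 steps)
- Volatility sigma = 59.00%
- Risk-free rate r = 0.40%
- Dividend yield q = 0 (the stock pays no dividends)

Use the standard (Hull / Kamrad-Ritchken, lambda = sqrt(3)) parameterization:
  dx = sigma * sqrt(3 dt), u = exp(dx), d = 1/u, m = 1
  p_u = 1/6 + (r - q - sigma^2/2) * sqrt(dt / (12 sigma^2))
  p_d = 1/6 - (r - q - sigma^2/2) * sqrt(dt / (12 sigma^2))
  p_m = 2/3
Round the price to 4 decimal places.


dt = T/N = 0.333333; dx = sigma*sqrt(3*dt) = 0.590000
u = exp(dx) = 1.803988; d = 1/u = 0.554327
p_u = 0.118630, p_m = 0.666667, p_d = 0.214703
Discount per step: exp(-r*dt) = 0.998668
Stock lattice S(k, j) with j the centered position index:
  k=0: S(0,+0) = 0.9000
  k=1: S(1,-1) = 0.4989; S(1,+0) = 0.9000; S(1,+1) = 1.6236
  k=2: S(2,-2) = 0.2766; S(2,-1) = 0.4989; S(2,+0) = 0.9000; S(2,+1) = 1.6236; S(2,+2) = 2.9289
  k=3: S(3,-3) = 0.1533; S(3,-2) = 0.2766; S(3,-1) = 0.4989; S(3,+0) = 0.9000; S(3,+1) = 1.6236; S(3,+2) = 2.9289; S(3,+3) = 5.2838
Terminal payoffs V(N, j) = max(K - S_T, 0):
  V(3,-3) = 0.746700; V(3,-2) = 0.623449; V(3,-1) = 0.401105; V(3,+0) = 0.000000; V(3,+1) = 0.000000; V(3,+2) = 0.000000; V(3,+3) = 0.000000
Backward induction: V(k, j) = exp(-r*dt) * [p_u * V(k+1, j+1) + p_m * V(k+1, j) + p_d * V(k+1, j-1)]
  V(2,-2) = exp(-r*dt) * [p_u*0.401105 + p_m*0.623449 + p_d*0.746700] = 0.622704
  V(2,-1) = exp(-r*dt) * [p_u*0.000000 + p_m*0.401105 + p_d*0.623449] = 0.400726
  V(2,+0) = exp(-r*dt) * [p_u*0.000000 + p_m*0.000000 + p_d*0.401105] = 0.086004
  V(2,+1) = exp(-r*dt) * [p_u*0.000000 + p_m*0.000000 + p_d*0.000000] = 0.000000
  V(2,+2) = exp(-r*dt) * [p_u*0.000000 + p_m*0.000000 + p_d*0.000000] = 0.000000
  V(1,-1) = exp(-r*dt) * [p_u*0.086004 + p_m*0.400726 + p_d*0.622704] = 0.410502
  V(1,+0) = exp(-r*dt) * [p_u*0.000000 + p_m*0.086004 + p_d*0.400726] = 0.143182
  V(1,+1) = exp(-r*dt) * [p_u*0.000000 + p_m*0.000000 + p_d*0.086004] = 0.018441
  V(0,+0) = exp(-r*dt) * [p_u*0.018441 + p_m*0.143182 + p_d*0.410502] = 0.185531

Answer: Price = V(0,0) = 0.1855


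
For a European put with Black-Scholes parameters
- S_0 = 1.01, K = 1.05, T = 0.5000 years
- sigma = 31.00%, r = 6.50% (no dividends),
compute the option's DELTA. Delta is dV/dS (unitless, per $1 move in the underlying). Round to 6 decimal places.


Answer: Delta = -0.467848

Derivation:
d1 = 0.0806793632; d2 = -0.1385237390
phi(d1) = 0.3976460015; exp(-qT) = 1.0000000000; exp(-rT) = 0.9680224498
N(-d1) = 0.4678484746
Delta = -exp(-qT) * N(-d1) = -1.0000000000 * 0.4678484746 = -0.467848


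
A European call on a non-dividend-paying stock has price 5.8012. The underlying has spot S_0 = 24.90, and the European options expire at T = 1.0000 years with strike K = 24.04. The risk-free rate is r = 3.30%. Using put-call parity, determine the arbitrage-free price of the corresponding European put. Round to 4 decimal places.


Answer: Put price = 4.1608

Derivation:
Put-call parity: C - P = S_0 * exp(-qT) - K * exp(-rT).
S_0 * exp(-qT) = 24.9000 * 1.00000000 = 24.90000000
K * exp(-rT) = 24.0400 * 0.96753856 = 23.25962697
P = C - S*exp(-qT) + K*exp(-rT)
P = 5.8012 - 24.90000000 + 23.25962697 = 4.1608


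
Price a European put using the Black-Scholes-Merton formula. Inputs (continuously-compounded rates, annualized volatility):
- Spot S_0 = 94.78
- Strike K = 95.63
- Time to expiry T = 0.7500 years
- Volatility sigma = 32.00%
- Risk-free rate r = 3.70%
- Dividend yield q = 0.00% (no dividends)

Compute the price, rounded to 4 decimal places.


Answer: Price = 9.4880

Derivation:
d1 = (ln(S/K) + (r - q + 0.5*sigma^2) * T) / (sigma * sqrt(T)) = 0.20648152
d2 = d1 - sigma * sqrt(T) = -0.07064661
exp(-rT) = 0.97263149; exp(-qT) = 1.00000000
P = K * exp(-rT) * N(-d2) - S_0 * exp(-qT) * N(-d1)
N(-d1) = 0.41820740; N(-d2) = 0.52816049
P = 95.6300 * 0.97263149 * 0.52816049 - 94.7800 * 1.00000000 * 0.41820740 = 9.4880


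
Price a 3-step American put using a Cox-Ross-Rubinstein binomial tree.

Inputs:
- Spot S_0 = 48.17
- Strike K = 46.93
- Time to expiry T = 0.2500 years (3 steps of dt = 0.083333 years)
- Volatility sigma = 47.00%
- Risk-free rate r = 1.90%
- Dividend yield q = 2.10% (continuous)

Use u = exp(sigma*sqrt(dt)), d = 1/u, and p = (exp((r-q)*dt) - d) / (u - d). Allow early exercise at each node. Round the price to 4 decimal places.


Answer: Price = V(0,0) = 4.1964

Derivation:
dt = T/N = 0.083333
u = exp(sigma*sqrt(dt)) = 1.145312; d = 1/u = 0.873124
p = (exp((r-q)*dt) - d) / (u - d) = 0.465520
Discount per step: exp(-r*dt) = 0.998418
Stock lattice S(k, i) with i counting down-moves:
  k=0: S(0,0) = 48.1700
  k=1: S(1,0) = 55.1697; S(1,1) = 42.0584
  k=2: S(2,0) = 63.1865; S(2,1) = 48.1700; S(2,2) = 36.7222
  k=3: S(3,0) = 72.3683; S(3,1) = 55.1697; S(3,2) = 42.0584; S(3,3) = 32.0631
Terminal payoffs V(N, i) = max(K - S_T, 0):
  V(3,0) = 0.000000; V(3,1) = 0.000000; V(3,2) = 4.871601; V(3,3) = 14.866943
Backward induction: V(k, i) = exp(-r*dt) * [p * V(k+1, i) + (1-p) * V(k+1, i+1)]; then take max(V_cont, immediate exercise) for American.
  V(2,0) = exp(-r*dt) * [p*0.000000 + (1-p)*0.000000] = 0.000000; exercise = 0.000000; V(2,0) = max -> 0.000000
  V(2,1) = exp(-r*dt) * [p*0.000000 + (1-p)*4.871601] = 2.599652; exercise = 0.000000; V(2,1) = max -> 2.599652
  V(2,2) = exp(-r*dt) * [p*4.871601 + (1-p)*14.866943] = 10.197749; exercise = 10.207788; V(2,2) = max -> 10.207788
  V(1,0) = exp(-r*dt) * [p*0.000000 + (1-p)*2.599652] = 1.387263; exercise = 0.000000; V(1,0) = max -> 1.387263
  V(1,1) = exp(-r*dt) * [p*2.599652 + (1-p)*10.207788] = 6.655500; exercise = 4.871601; V(1,1) = max -> 6.655500
  V(0,0) = exp(-r*dt) * [p*1.387263 + (1-p)*6.655500] = 4.196379; exercise = 0.000000; V(0,0) = max -> 4.196379


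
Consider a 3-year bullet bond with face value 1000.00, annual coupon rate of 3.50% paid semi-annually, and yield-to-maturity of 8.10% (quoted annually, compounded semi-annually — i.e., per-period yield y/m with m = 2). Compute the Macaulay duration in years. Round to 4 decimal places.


Answer: Macaulay duration = 2.8638 years

Derivation:
Coupon per period c = face * coupon_rate / m = 17.500000
Periods per year m = 2; per-period yield y/m = 0.040500
Number of cashflows N = 6
Cashflows (t years, CF_t, discount factor 1/(1+y/m)^(m*t), PV):
  t = 0.5000: CF_t = 17.500000, DF = 0.961076, PV = 16.818837
  t = 1.0000: CF_t = 17.500000, DF = 0.923668, PV = 16.164188
  t = 1.5000: CF_t = 17.500000, DF = 0.887715, PV = 15.535019
  t = 2.0000: CF_t = 17.500000, DF = 0.853162, PV = 14.930340
  t = 2.5000: CF_t = 17.500000, DF = 0.819954, PV = 14.349198
  t = 3.0000: CF_t = 1017.500000, DF = 0.788039, PV = 801.829279
Price P = sum_t PV_t = 879.626861
Macaulay numerator sum_t t * PV_t:
  t * PV_t at t = 0.5000: 8.409419
  t * PV_t at t = 1.0000: 16.164188
  t * PV_t at t = 1.5000: 23.302529
  t * PV_t at t = 2.0000: 29.860681
  t * PV_t at t = 2.5000: 35.872995
  t * PV_t at t = 3.0000: 2405.487837
Macaulay duration D = (sum_t t * PV_t) / P = 2519.097648 / 879.626861 = 2.863825


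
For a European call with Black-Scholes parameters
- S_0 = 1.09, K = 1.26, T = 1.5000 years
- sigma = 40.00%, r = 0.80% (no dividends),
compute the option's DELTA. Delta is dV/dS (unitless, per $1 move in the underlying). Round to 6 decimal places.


d1 = -0.0264014674; d2 = -0.5162994160
phi(d1) = 0.3988032658; exp(-qT) = 1.0000000000; exp(-rT) = 0.9880717129
N(d1) = 0.4894685619
Delta = exp(-qT) * N(d1) = 1.0000000000 * 0.4894685619 = 0.489469

Answer: Delta = 0.489469


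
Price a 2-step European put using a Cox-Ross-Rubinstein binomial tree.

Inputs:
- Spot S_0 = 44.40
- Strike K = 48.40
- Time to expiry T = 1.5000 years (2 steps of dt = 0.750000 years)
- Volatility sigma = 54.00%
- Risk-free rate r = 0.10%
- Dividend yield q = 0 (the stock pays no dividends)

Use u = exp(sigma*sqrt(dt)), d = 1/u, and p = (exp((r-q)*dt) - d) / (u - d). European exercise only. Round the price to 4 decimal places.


Answer: Price = V(0,0) = 13.5549

Derivation:
dt = T/N = 0.750000
u = exp(sigma*sqrt(dt)) = 1.596245; d = 1/u = 0.626470
p = (exp((r-q)*dt) - d) / (u - d) = 0.385945
Discount per step: exp(-r*dt) = 0.999250
Stock lattice S(k, i) with i counting down-moves:
  k=0: S(0,0) = 44.4000
  k=1: S(1,0) = 70.8733; S(1,1) = 27.8153
  k=2: S(2,0) = 113.1311; S(2,1) = 44.4000; S(2,2) = 17.4255
Terminal payoffs V(N, i) = max(K - S_T, 0):
  V(2,0) = 0.000000; V(2,1) = 4.000000; V(2,2) = 30.974546
Backward induction: V(k, i) = exp(-r*dt) * [p * V(k+1, i) + (1-p) * V(k+1, i+1)].
  V(1,0) = exp(-r*dt) * [p*0.000000 + (1-p)*4.000000] = 2.454377
  V(1,1) = exp(-r*dt) * [p*4.000000 + (1-p)*30.974546] = 20.548427
  V(0,0) = exp(-r*dt) * [p*2.454377 + (1-p)*20.548427] = 13.554942


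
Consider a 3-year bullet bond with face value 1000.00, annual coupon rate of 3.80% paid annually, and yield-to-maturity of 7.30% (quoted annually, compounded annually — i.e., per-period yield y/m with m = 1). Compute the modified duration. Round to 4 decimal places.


Answer: Modified duration = 2.6894

Derivation:
Coupon per period c = face * coupon_rate / m = 38.000000
Periods per year m = 1; per-period yield y/m = 0.073000
Number of cashflows N = 3
Cashflows (t years, CF_t, discount factor 1/(1+y/m)^(m*t), PV):
  t = 1.0000: CF_t = 38.000000, DF = 0.931966, PV = 35.414725
  t = 2.0000: CF_t = 38.000000, DF = 0.868561, PV = 33.005336
  t = 3.0000: CF_t = 1038.000000, DF = 0.809470, PV = 840.230007
Price P = sum_t PV_t = 908.650068
First compute Macaulay numerator sum_t t * PV_t:
  t * PV_t at t = 1.0000: 35.414725
  t * PV_t at t = 2.0000: 66.010671
  t * PV_t at t = 3.0000: 2520.690022
Macaulay duration D = 2622.115419 / 908.650068 = 2.885726
Modified duration = D / (1 + y/m) = 2.885726 / (1 + 0.073000) = 2.689400


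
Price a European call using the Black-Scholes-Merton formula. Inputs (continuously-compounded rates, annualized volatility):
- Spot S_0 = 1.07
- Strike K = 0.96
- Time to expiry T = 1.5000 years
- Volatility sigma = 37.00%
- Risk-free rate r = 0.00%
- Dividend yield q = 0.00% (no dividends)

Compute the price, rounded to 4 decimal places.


Answer: Price = 0.2420

Derivation:
d1 = (ln(S/K) + (r - q + 0.5*sigma^2) * T) / (sigma * sqrt(T)) = 0.46596719
d2 = d1 - sigma * sqrt(T) = 0.01281159
exp(-rT) = 1.00000000; exp(-qT) = 1.00000000
C = S_0 * exp(-qT) * N(d1) - K * exp(-rT) * N(d2)
N(d1) = 0.67938051; N(d2) = 0.50511094
C = 1.0700 * 1.00000000 * 0.67938051 - 0.9600 * 1.00000000 * 0.50511094 = 0.2420


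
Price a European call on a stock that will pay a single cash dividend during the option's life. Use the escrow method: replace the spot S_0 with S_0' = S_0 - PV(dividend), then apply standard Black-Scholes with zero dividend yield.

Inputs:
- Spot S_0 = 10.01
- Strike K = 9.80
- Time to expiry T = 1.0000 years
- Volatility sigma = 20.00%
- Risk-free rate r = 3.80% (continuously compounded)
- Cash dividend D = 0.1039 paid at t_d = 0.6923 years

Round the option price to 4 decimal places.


PV(D) = D * exp(-r * t_d) = 0.1039 * 0.97403563 = 0.10120230
S_0' = S_0 - PV(D) = 10.0100 - 0.10120230 = 9.90879770
d1 = (ln(S_0'/K) + (r + sigma^2/2)*T) / (sigma*sqrt(T)) = 0.34520317
d2 = d1 - sigma*sqrt(T) = 0.14520317
exp(-rT) = 0.96271294
N(d1) = 0.63502918; N(d2) = 0.55772477
C = S_0' * N(d1) - K * exp(-rT) * N(d2) = 9.90879770 * 0.63502918 - 9.8000 * 0.96271294 * 0.55772477 = 1.0305

Answer: Price = 1.0305


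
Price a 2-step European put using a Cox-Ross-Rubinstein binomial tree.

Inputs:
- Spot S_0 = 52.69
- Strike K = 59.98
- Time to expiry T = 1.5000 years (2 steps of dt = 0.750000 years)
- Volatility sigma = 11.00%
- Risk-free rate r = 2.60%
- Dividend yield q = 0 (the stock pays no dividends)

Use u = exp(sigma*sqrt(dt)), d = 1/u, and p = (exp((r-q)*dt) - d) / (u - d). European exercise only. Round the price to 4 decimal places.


Answer: Price = V(0,0) = 6.2126

Derivation:
dt = T/N = 0.750000
u = exp(sigma*sqrt(dt)) = 1.099948; d = 1/u = 0.909134
p = (exp((r-q)*dt) - d) / (u - d) = 0.579399
Discount per step: exp(-r*dt) = 0.980689
Stock lattice S(k, i) with i counting down-moves:
  k=0: S(0,0) = 52.6900
  k=1: S(1,0) = 57.9563; S(1,1) = 47.9023
  k=2: S(2,0) = 63.7489; S(2,1) = 52.6900; S(2,2) = 43.5496
Terminal payoffs V(N, i) = max(K - S_T, 0):
  V(2,0) = 0.000000; V(2,1) = 7.290000; V(2,2) = 16.430418
Backward induction: V(k, i) = exp(-r*dt) * [p * V(k+1, i) + (1-p) * V(k+1, i+1)].
  V(1,0) = exp(-r*dt) * [p*0.000000 + (1-p)*7.290000] = 3.006970
  V(1,1) = exp(-r*dt) * [p*7.290000 + (1-p)*16.430418] = 10.919450
  V(0,0) = exp(-r*dt) * [p*3.006970 + (1-p)*10.919450] = 6.212632


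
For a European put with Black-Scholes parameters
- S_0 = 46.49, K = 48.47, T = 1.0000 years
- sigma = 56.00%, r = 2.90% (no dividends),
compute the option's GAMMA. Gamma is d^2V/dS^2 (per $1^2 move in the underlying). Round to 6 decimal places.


Answer: Gamma = 0.014825

Derivation:
d1 = 0.2573074747; d2 = -0.3026925253
phi(d1) = 0.3859520649; exp(-qT) = 1.0000000000; exp(-rT) = 0.9714164645
Gamma = exp(-qT) * phi(d1) / (S * sigma * sqrt(T)) = 1.0000000000 * 0.3859520649 / (46.4900 * 0.5600 * 1.0000000000) = 0.014825


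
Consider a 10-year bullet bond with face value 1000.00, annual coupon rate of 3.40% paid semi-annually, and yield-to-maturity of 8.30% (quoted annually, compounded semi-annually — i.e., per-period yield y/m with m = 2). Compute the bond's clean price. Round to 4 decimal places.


Answer: Price = 671.4162

Derivation:
Coupon per period c = face * coupon_rate / m = 17.000000
Periods per year m = 2; per-period yield y/m = 0.041500
Number of cashflows N = 20
Cashflows (t years, CF_t, discount factor 1/(1+y/m)^(m*t), PV):
  t = 0.5000: CF_t = 17.000000, DF = 0.960154, PV = 16.322612
  t = 1.0000: CF_t = 17.000000, DF = 0.921895, PV = 15.672215
  t = 1.5000: CF_t = 17.000000, DF = 0.885161, PV = 15.047734
  t = 2.0000: CF_t = 17.000000, DF = 0.849890, PV = 14.448136
  t = 2.5000: CF_t = 17.000000, DF = 0.816025, PV = 13.872430
  t = 3.0000: CF_t = 17.000000, DF = 0.783510, PV = 13.319664
  t = 3.5000: CF_t = 17.000000, DF = 0.752290, PV = 12.788924
  t = 4.0000: CF_t = 17.000000, DF = 0.722314, PV = 12.279332
  t = 4.5000: CF_t = 17.000000, DF = 0.693532, PV = 11.790045
  t = 5.0000: CF_t = 17.000000, DF = 0.665897, PV = 11.320254
  t = 5.5000: CF_t = 17.000000, DF = 0.639364, PV = 10.869183
  t = 6.0000: CF_t = 17.000000, DF = 0.613887, PV = 10.436086
  t = 6.5000: CF_t = 17.000000, DF = 0.589426, PV = 10.020245
  t = 7.0000: CF_t = 17.000000, DF = 0.565940, PV = 9.620975
  t = 7.5000: CF_t = 17.000000, DF = 0.543389, PV = 9.237614
  t = 8.0000: CF_t = 17.000000, DF = 0.521737, PV = 8.869528
  t = 8.5000: CF_t = 17.000000, DF = 0.500948, PV = 8.516110
  t = 9.0000: CF_t = 17.000000, DF = 0.480987, PV = 8.176774
  t = 9.5000: CF_t = 17.000000, DF = 0.461821, PV = 7.850959
  t = 10.0000: CF_t = 1017.000000, DF = 0.443419, PV = 450.957347
Price P = sum_t PV_t = 671.416166


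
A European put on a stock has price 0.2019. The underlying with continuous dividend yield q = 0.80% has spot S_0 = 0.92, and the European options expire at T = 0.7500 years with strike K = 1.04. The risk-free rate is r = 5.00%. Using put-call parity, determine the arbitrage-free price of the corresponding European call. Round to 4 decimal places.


Put-call parity: C - P = S_0 * exp(-qT) - K * exp(-rT).
S_0 * exp(-qT) = 0.9200 * 0.99401796 = 0.91449653
K * exp(-rT) = 1.0400 * 0.96319442 = 1.00172219
C = P + S*exp(-qT) - K*exp(-rT)
C = 0.2019 + 0.91449653 - 1.00172219 = 0.1147

Answer: Call price = 0.1147


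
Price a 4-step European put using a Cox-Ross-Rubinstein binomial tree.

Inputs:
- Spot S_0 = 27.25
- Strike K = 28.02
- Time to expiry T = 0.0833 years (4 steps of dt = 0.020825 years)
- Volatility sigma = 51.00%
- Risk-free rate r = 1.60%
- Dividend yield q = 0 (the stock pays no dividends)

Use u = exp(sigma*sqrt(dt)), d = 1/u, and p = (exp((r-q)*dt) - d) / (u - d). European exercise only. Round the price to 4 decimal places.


dt = T/N = 0.020825
u = exp(sigma*sqrt(dt)) = 1.076373; d = 1/u = 0.929046
p = (exp((r-q)*dt) - d) / (u - d) = 0.483871
Discount per step: exp(-r*dt) = 0.999667
Stock lattice S(k, i) with i counting down-moves:
  k=0: S(0,0) = 27.2500
  k=1: S(1,0) = 29.3312; S(1,1) = 25.3165
  k=2: S(2,0) = 31.5713; S(2,1) = 27.2500; S(2,2) = 23.5202
  k=3: S(3,0) = 33.9825; S(3,1) = 29.3312; S(3,2) = 25.3165; S(3,3) = 21.8513
  k=4: S(4,0) = 36.5779; S(4,1) = 31.5713; S(4,2) = 27.2500; S(4,3) = 23.5202; S(4,4) = 20.3009
Terminal payoffs V(N, i) = max(K - S_T, 0):
  V(4,0) = 0.000000; V(4,1) = 0.000000; V(4,2) = 0.770000; V(4,3) = 4.499823; V(4,4) = 7.719129
Backward induction: V(k, i) = exp(-r*dt) * [p * V(k+1, i) + (1-p) * V(k+1, i+1)].
  V(3,0) = exp(-r*dt) * [p*0.000000 + (1-p)*0.000000] = 0.000000
  V(3,1) = exp(-r*dt) * [p*0.000000 + (1-p)*0.770000] = 0.397287
  V(3,2) = exp(-r*dt) * [p*0.770000 + (1-p)*4.499823] = 2.694172
  V(3,3) = exp(-r*dt) * [p*4.499823 + (1-p)*7.719129] = 6.159348
  V(2,0) = exp(-r*dt) * [p*0.000000 + (1-p)*0.397287] = 0.204983
  V(2,1) = exp(-r*dt) * [p*0.397287 + (1-p)*2.694172] = 1.582249
  V(2,2) = exp(-r*dt) * [p*2.694172 + (1-p)*6.159348] = 4.481157
  V(1,0) = exp(-r*dt) * [p*0.204983 + (1-p)*1.582249] = 0.915525
  V(1,1) = exp(-r*dt) * [p*1.582249 + (1-p)*4.481157] = 3.077434
  V(0,0) = exp(-r*dt) * [p*0.915525 + (1-p)*3.077434] = 2.030672

Answer: Price = V(0,0) = 2.0307


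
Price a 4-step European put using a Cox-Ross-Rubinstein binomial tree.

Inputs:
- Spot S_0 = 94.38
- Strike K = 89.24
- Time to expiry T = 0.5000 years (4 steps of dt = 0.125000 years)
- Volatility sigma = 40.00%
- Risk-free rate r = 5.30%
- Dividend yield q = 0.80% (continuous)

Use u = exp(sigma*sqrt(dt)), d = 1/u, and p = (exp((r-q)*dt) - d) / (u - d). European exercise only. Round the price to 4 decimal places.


Answer: Price = V(0,0) = 7.1303

Derivation:
dt = T/N = 0.125000
u = exp(sigma*sqrt(dt)) = 1.151910; d = 1/u = 0.868123
p = (exp((r-q)*dt) - d) / (u - d) = 0.484581
Discount per step: exp(-r*dt) = 0.993397
Stock lattice S(k, i) with i counting down-moves:
  k=0: S(0,0) = 94.3800
  k=1: S(1,0) = 108.7173; S(1,1) = 81.9335
  k=2: S(2,0) = 125.2325; S(2,1) = 94.3800; S(2,2) = 71.1284
  k=3: S(3,0) = 144.2565; S(3,1) = 108.7173; S(3,2) = 81.9335; S(3,3) = 61.7482
  k=4: S(4,0) = 166.1705; S(4,1) = 125.2325; S(4,2) = 94.3800; S(4,3) = 71.1284; S(4,4) = 53.6051
Terminal payoffs V(N, i) = max(K - S_T, 0):
  V(4,0) = 0.000000; V(4,1) = 0.000000; V(4,2) = 0.000000; V(4,3) = 18.111616; V(4,4) = 35.634924
Backward induction: V(k, i) = exp(-r*dt) * [p * V(k+1, i) + (1-p) * V(k+1, i+1)].
  V(3,0) = exp(-r*dt) * [p*0.000000 + (1-p)*0.000000] = 0.000000
  V(3,1) = exp(-r*dt) * [p*0.000000 + (1-p)*0.000000] = 0.000000
  V(3,2) = exp(-r*dt) * [p*0.000000 + (1-p)*18.111616] = 9.273438
  V(3,3) = exp(-r*dt) * [p*18.111616 + (1-p)*35.634924] = 26.964238
  V(2,0) = exp(-r*dt) * [p*0.000000 + (1-p)*0.000000] = 0.000000
  V(2,1) = exp(-r*dt) * [p*0.000000 + (1-p)*9.273438] = 4.748149
  V(2,2) = exp(-r*dt) * [p*9.273438 + (1-p)*26.964238] = 18.270179
  V(1,0) = exp(-r*dt) * [p*0.000000 + (1-p)*4.748149] = 2.431129
  V(1,1) = exp(-r*dt) * [p*4.748149 + (1-p)*18.270179] = 11.640293
  V(0,0) = exp(-r*dt) * [p*2.431129 + (1-p)*11.640293] = 7.130316


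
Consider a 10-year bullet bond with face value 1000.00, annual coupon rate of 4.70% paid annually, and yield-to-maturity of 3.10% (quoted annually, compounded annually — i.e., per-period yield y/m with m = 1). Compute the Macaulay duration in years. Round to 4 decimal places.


Answer: Macaulay duration = 8.3313 years

Derivation:
Coupon per period c = face * coupon_rate / m = 47.000000
Periods per year m = 1; per-period yield y/m = 0.031000
Number of cashflows N = 10
Cashflows (t years, CF_t, discount factor 1/(1+y/m)^(m*t), PV):
  t = 1.0000: CF_t = 47.000000, DF = 0.969932, PV = 45.586809
  t = 2.0000: CF_t = 47.000000, DF = 0.940768, PV = 44.216110
  t = 3.0000: CF_t = 47.000000, DF = 0.912481, PV = 42.886624
  t = 4.0000: CF_t = 47.000000, DF = 0.885045, PV = 41.597114
  t = 5.0000: CF_t = 47.000000, DF = 0.858434, PV = 40.346376
  t = 6.0000: CF_t = 47.000000, DF = 0.832622, PV = 39.133245
  t = 7.0000: CF_t = 47.000000, DF = 0.807587, PV = 37.956591
  t = 8.0000: CF_t = 47.000000, DF = 0.783305, PV = 36.815316
  t = 9.0000: CF_t = 47.000000, DF = 0.759752, PV = 35.708357
  t = 10.0000: CF_t = 1047.000000, DF = 0.736908, PV = 771.542811
Price P = sum_t PV_t = 1135.789353
Macaulay numerator sum_t t * PV_t:
  t * PV_t at t = 1.0000: 45.586809
  t * PV_t at t = 2.0000: 88.432219
  t * PV_t at t = 3.0000: 128.659873
  t * PV_t at t = 4.0000: 166.388455
  t * PV_t at t = 5.0000: 201.731880
  t * PV_t at t = 6.0000: 234.799472
  t * PV_t at t = 7.0000: 265.696137
  t * PV_t at t = 8.0000: 294.522530
  t * PV_t at t = 9.0000: 321.375215
  t * PV_t at t = 10.0000: 7715.428107
Macaulay duration D = (sum_t t * PV_t) / P = 9462.620697 / 1135.789353 = 8.331317


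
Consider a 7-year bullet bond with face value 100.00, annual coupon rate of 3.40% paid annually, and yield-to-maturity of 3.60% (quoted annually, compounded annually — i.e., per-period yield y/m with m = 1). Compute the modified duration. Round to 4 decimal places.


Coupon per period c = face * coupon_rate / m = 3.400000
Periods per year m = 1; per-period yield y/m = 0.036000
Number of cashflows N = 7
Cashflows (t years, CF_t, discount factor 1/(1+y/m)^(m*t), PV):
  t = 1.0000: CF_t = 3.400000, DF = 0.965251, PV = 3.281853
  t = 2.0000: CF_t = 3.400000, DF = 0.931709, PV = 3.167812
  t = 3.0000: CF_t = 3.400000, DF = 0.899333, PV = 3.057734
  t = 4.0000: CF_t = 3.400000, DF = 0.868082, PV = 2.951480
  t = 5.0000: CF_t = 3.400000, DF = 0.837917, PV = 2.848919
  t = 6.0000: CF_t = 3.400000, DF = 0.808801, PV = 2.749922
  t = 7.0000: CF_t = 103.400000, DF = 0.780696, PV = 80.723921
Price P = sum_t PV_t = 98.781642
First compute Macaulay numerator sum_t t * PV_t:
  t * PV_t at t = 1.0000: 3.281853
  t * PV_t at t = 2.0000: 6.335624
  t * PV_t at t = 3.0000: 9.173201
  t * PV_t at t = 4.0000: 11.805921
  t * PV_t at t = 5.0000: 14.244596
  t * PV_t at t = 6.0000: 16.499532
  t * PV_t at t = 7.0000: 565.067450
Macaulay duration D = 626.408178 / 98.781642 = 6.341342
Modified duration = D / (1 + y/m) = 6.341342 / (1 + 0.036000) = 6.120987

Answer: Modified duration = 6.1210


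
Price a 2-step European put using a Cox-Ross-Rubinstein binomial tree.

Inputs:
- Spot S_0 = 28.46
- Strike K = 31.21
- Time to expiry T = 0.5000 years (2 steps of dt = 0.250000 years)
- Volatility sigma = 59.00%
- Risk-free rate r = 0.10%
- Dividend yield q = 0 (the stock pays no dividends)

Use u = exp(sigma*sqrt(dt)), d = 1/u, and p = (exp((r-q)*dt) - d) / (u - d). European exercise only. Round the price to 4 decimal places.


Answer: Price = V(0,0) = 6.4065

Derivation:
dt = T/N = 0.250000
u = exp(sigma*sqrt(dt)) = 1.343126; d = 1/u = 0.744532
p = (exp((r-q)*dt) - d) / (u - d) = 0.427198
Discount per step: exp(-r*dt) = 0.999750
Stock lattice S(k, i) with i counting down-moves:
  k=0: S(0,0) = 28.4600
  k=1: S(1,0) = 38.2254; S(1,1) = 21.1894
  k=2: S(2,0) = 51.3415; S(2,1) = 28.4600; S(2,2) = 15.7762
Terminal payoffs V(N, i) = max(K - S_T, 0):
  V(2,0) = 0.000000; V(2,1) = 2.750000; V(2,2) = 15.433845
Backward induction: V(k, i) = exp(-r*dt) * [p * V(k+1, i) + (1-p) * V(k+1, i+1)].
  V(1,0) = exp(-r*dt) * [p*0.000000 + (1-p)*2.750000] = 1.574812
  V(1,1) = exp(-r*dt) * [p*2.750000 + (1-p)*15.433845] = 10.012829
  V(0,0) = exp(-r*dt) * [p*1.574812 + (1-p)*10.012829] = 6.406524


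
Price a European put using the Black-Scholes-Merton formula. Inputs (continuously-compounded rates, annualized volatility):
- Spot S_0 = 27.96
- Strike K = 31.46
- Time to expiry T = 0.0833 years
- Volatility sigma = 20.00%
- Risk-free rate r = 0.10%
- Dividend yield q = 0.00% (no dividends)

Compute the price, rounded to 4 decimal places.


Answer: Price = 3.5104

Derivation:
d1 = (ln(S/K) + (r - q + 0.5*sigma^2) * T) / (sigma * sqrt(T)) = -2.01291888
d2 = d1 - sigma * sqrt(T) = -2.07064236
exp(-rT) = 0.99991670; exp(-qT) = 1.00000000
P = K * exp(-rT) * N(-d2) - S_0 * exp(-qT) * N(-d1)
N(-d1) = 0.97793842; N(-d2) = 0.98080388
P = 31.4600 * 0.99991670 * 0.98080388 - 27.9600 * 1.00000000 * 0.97793842 = 3.5104


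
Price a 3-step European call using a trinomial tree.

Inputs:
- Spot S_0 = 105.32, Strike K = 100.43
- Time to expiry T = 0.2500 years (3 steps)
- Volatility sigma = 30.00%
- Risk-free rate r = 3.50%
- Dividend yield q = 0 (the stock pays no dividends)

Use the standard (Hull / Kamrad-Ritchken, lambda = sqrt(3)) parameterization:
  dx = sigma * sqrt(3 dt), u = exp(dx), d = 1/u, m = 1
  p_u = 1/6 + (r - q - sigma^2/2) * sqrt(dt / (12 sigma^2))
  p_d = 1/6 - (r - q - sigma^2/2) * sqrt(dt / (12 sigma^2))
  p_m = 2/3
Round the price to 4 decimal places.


dt = T/N = 0.083333; dx = sigma*sqrt(3*dt) = 0.150000
u = exp(dx) = 1.161834; d = 1/u = 0.860708
p_u = 0.163889, p_m = 0.666667, p_d = 0.169444
Discount per step: exp(-r*dt) = 0.997088
Stock lattice S(k, j) with j the centered position index:
  k=0: S(0,+0) = 105.3200
  k=1: S(1,-1) = 90.6498; S(1,+0) = 105.3200; S(1,+1) = 122.3644
  k=2: S(2,-2) = 78.0230; S(2,-1) = 90.6498; S(2,+0) = 105.3200; S(2,+1) = 122.3644; S(2,+2) = 142.1671
  k=3: S(3,-3) = 67.1550; S(3,-2) = 78.0230; S(3,-1) = 90.6498; S(3,+0) = 105.3200; S(3,+1) = 122.3644; S(3,+2) = 142.1671; S(3,+3) = 165.1746
Terminal payoffs V(N, j) = max(S_T - K, 0):
  V(3,-3) = 0.000000; V(3,-2) = 0.000000; V(3,-1) = 0.000000; V(3,+0) = 4.890000; V(3,+1) = 21.934382; V(3,+2) = 41.737130; V(3,+3) = 64.744639
Backward induction: V(k, j) = exp(-r*dt) * [p_u * V(k+1, j+1) + p_m * V(k+1, j) + p_d * V(k+1, j-1)]
  V(2,-2) = exp(-r*dt) * [p_u*0.000000 + p_m*0.000000 + p_d*0.000000] = 0.000000
  V(2,-1) = exp(-r*dt) * [p_u*4.890000 + p_m*0.000000 + p_d*0.000000] = 0.799083
  V(2,+0) = exp(-r*dt) * [p_u*21.934382 + p_m*4.890000 + p_d*0.000000] = 6.834838
  V(2,+1) = exp(-r*dt) * [p_u*41.737130 + p_m*21.934382 + p_d*4.890000] = 22.226834
  V(2,+2) = exp(-r*dt) * [p_u*64.744639 + p_m*41.737130 + p_d*21.934382] = 42.029574
  V(1,-1) = exp(-r*dt) * [p_u*6.834838 + p_m*0.799083 + p_d*0.000000] = 1.648062
  V(1,+0) = exp(-r*dt) * [p_u*22.226834 + p_m*6.834838 + p_d*0.799083] = 8.310415
  V(1,+1) = exp(-r*dt) * [p_u*42.029574 + p_m*22.226834 + p_d*6.834838] = 22.797605
  V(0,+0) = exp(-r*dt) * [p_u*22.797605 + p_m*8.310415 + p_d*1.648062] = 9.527975

Answer: Price = V(0,0) = 9.5280


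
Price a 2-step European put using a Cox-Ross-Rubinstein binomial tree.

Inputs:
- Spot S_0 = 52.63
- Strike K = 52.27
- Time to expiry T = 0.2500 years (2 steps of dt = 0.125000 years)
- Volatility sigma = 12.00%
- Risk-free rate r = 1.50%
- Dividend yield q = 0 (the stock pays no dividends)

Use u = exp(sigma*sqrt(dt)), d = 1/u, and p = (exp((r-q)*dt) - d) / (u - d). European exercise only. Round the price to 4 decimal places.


dt = T/N = 0.125000
u = exp(sigma*sqrt(dt)) = 1.043339; d = 1/u = 0.958461
p = (exp((r-q)*dt) - d) / (u - d) = 0.511506
Discount per step: exp(-r*dt) = 0.998127
Stock lattice S(k, i) with i counting down-moves:
  k=0: S(0,0) = 52.6300
  k=1: S(1,0) = 54.9109; S(1,1) = 50.4438
  k=2: S(2,0) = 57.2907; S(2,1) = 52.6300; S(2,2) = 48.3484
Terminal payoffs V(N, i) = max(K - S_T, 0):
  V(2,0) = 0.000000; V(2,1) = 0.000000; V(2,2) = 3.921583
Backward induction: V(k, i) = exp(-r*dt) * [p * V(k+1, i) + (1-p) * V(k+1, i+1)].
  V(1,0) = exp(-r*dt) * [p*0.000000 + (1-p)*0.000000] = 0.000000
  V(1,1) = exp(-r*dt) * [p*0.000000 + (1-p)*3.921583] = 1.912080
  V(0,0) = exp(-r*dt) * [p*0.000000 + (1-p)*1.912080] = 0.932290

Answer: Price = V(0,0) = 0.9323


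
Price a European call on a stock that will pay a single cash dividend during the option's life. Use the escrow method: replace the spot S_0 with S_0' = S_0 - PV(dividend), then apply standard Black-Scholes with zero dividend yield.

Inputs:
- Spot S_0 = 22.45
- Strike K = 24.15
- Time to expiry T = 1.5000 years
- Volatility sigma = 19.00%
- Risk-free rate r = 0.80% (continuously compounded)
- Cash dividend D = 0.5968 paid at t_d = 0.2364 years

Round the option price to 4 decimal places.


Answer: Price = 1.2619

Derivation:
PV(D) = D * exp(-r * t_d) = 0.5968 * 0.99811059 = 0.59567240
S_0' = S_0 - PV(D) = 22.4500 - 0.59567240 = 21.85432760
d1 = (ln(S_0'/K) + (r + sigma^2/2)*T) / (sigma*sqrt(T)) = -0.26132368
d2 = d1 - sigma*sqrt(T) = -0.49402520
exp(-rT) = 0.98807171
N(d1) = 0.39692145; N(d2) = 0.31064419
C = S_0' * N(d1) - K * exp(-rT) * N(d2) = 21.85432760 * 0.39692145 - 24.1500 * 0.98807171 * 0.31064419 = 1.2619


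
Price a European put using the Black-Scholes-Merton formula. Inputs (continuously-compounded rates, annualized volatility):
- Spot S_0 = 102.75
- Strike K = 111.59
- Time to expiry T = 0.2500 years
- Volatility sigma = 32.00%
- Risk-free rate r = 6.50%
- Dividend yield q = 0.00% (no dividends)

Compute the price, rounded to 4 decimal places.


d1 = (ln(S/K) + (r - q + 0.5*sigma^2) * T) / (sigma * sqrt(T)) = -0.33426617
d2 = d1 - sigma * sqrt(T) = -0.49426617
exp(-rT) = 0.98388132; exp(-qT) = 1.00000000
P = K * exp(-rT) * N(-d2) - S_0 * exp(-qT) * N(-d1)
N(-d1) = 0.63091064; N(-d2) = 0.68944089
P = 111.5900 * 0.98388132 * 0.68944089 - 102.7500 * 1.00000000 * 0.63091064 = 10.8686

Answer: Price = 10.8686
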